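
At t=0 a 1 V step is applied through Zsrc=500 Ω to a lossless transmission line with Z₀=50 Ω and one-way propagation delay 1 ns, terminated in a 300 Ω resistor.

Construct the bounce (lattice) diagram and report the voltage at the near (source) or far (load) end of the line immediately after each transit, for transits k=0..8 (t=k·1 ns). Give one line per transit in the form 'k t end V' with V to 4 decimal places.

0 0 source 0.0909
1 1 load 0.1558
2 2 source 0.2090
3 3 load 0.2469
4 4 source 0.2780
5 5 load 0.3001
6 6 source 0.3183
7 7 load 0.3313
8 8 source 0.3419

Γ_L=0.714286, Γ_S=0.818182; launch V₁=1·50/550=0.090909
k=0 src: V=0.0909
k=1 load: inc=0.090909, refl=0.090909·0.714286=0.0649; V=0.000000+0.090909+0.064935=0.1558
k=2 src: inc=0.064935, refl=0.064935·0.818182=0.0531; V=0.090909+0.064935+0.053129=0.2090
k=3 load: inc=0.053129, refl=0.053129·0.714286=0.0379; V=0.155844+0.053129+0.037949=0.2469
k=4 src: inc=0.037949, refl=0.037949·0.818182=0.0310; V=0.208973+0.037949+0.031049=0.2780
k=5 load: inc=0.031049, refl=0.031049·0.714286=0.0222; V=0.246922+0.031049+0.022178=0.3001
k=6 src: inc=0.022178, refl=0.022178·0.818182=0.0181; V=0.277971+0.022178+0.018146=0.3183
k=7 load: inc=0.018146, refl=0.018146·0.714286=0.0130; V=0.300149+0.018146+0.012961=0.3313
k=8 src: inc=0.012961, refl=0.012961·0.818182=0.0106; V=0.318295+0.012961+0.010605=0.3419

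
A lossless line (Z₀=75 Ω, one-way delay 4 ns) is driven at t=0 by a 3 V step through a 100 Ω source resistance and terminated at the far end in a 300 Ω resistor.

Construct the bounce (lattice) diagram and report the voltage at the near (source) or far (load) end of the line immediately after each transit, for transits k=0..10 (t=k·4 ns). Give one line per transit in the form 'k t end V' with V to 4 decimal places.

0 0 source 1.2857
1 4 load 2.0571
2 8 source 2.1673
3 12 load 2.2335
4 16 source 2.2429
5 20 load 2.2486
6 24 source 2.2494
7 28 load 2.2499
8 32 source 2.2499
9 36 load 2.2500
10 40 source 2.2500

Γ_L=0.600000, Γ_S=0.142857; launch V₁=3·75/175=1.285714
k=0 src: V=1.2857
k=1 load: inc=1.285714, refl=1.285714·0.600000=0.7714; V=0.000000+1.285714+0.771429=2.0571
k=2 src: inc=0.771429, refl=0.771429·0.142857=0.1102; V=1.285714+0.771429+0.110204=2.1673
k=3 load: inc=0.110204, refl=0.110204·0.600000=0.0661; V=2.057143+0.110204+0.066122=2.2335
k=4 src: inc=0.066122, refl=0.066122·0.142857=0.0094; V=2.167347+0.066122+0.009446=2.2429
k=5 load: inc=0.009446, refl=0.009446·0.600000=0.0057; V=2.233469+0.009446+0.005668=2.2486
k=6 src: inc=0.005668, refl=0.005668·0.142857=0.0008; V=2.242915+0.005668+0.000810=2.2494
k=7 load: inc=0.000810, refl=0.000810·0.600000=0.0005; V=2.248583+0.000810+0.000486=2.2499
k=8 src: inc=0.000486, refl=0.000486·0.142857=0.0001; V=2.249393+0.000486+0.000069=2.2499
k=9 load: inc=0.000069, refl=0.000069·0.600000=0.0000; V=2.249879+0.000069+0.000042=2.2500
k=10 src: inc=0.000042, refl=0.000042·0.142857=0.0000; V=2.249948+0.000042+0.000006=2.2500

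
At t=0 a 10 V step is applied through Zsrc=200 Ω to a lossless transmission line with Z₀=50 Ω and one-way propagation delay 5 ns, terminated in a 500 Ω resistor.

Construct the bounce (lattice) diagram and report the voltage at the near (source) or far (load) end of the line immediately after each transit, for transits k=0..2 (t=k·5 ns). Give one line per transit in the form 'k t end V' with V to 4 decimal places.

0 0 source 2.0000
1 5 load 3.6364
2 10 source 4.6182

Γ_L=0.818182, Γ_S=0.600000; launch V₁=10·50/250=2.000000
k=0 src: V=2.0000
k=1 load: inc=2.000000, refl=2.000000·0.818182=1.6364; V=0.000000+2.000000+1.636364=3.6364
k=2 src: inc=1.636364, refl=1.636364·0.600000=0.9818; V=2.000000+1.636364+0.981818=4.6182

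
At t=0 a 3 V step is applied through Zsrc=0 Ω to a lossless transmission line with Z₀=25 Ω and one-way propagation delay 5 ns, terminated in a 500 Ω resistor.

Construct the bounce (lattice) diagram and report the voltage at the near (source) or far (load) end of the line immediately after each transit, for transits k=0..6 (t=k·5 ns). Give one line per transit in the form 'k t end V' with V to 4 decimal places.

0 0 source 3.0000
1 5 load 5.7143
2 10 source 3.0000
3 15 load 0.5442
4 20 source 3.0000
5 25 load 5.2219
6 30 source 3.0000

Γ_L=0.904762, Γ_S=-1.000000; launch V₁=3·25/25=3.000000
k=0 src: V=3.0000
k=1 load: inc=3.000000, refl=3.000000·0.904762=2.7143; V=0.000000+3.000000+2.714286=5.7143
k=2 src: inc=2.714286, refl=2.714286·-1.000000=-2.7143; V=3.000000+2.714286+-2.714286=3.0000
k=3 load: inc=-2.714286, refl=-2.714286·0.904762=-2.4558; V=5.714286+-2.714286+-2.455782=0.5442
k=4 src: inc=-2.455782, refl=-2.455782·-1.000000=2.4558; V=3.000000+-2.455782+2.455782=3.0000
k=5 load: inc=2.455782, refl=2.455782·0.904762=2.2219; V=0.544218+2.455782+2.221898=5.2219
k=6 src: inc=2.221898, refl=2.221898·-1.000000=-2.2219; V=3.000000+2.221898+-2.221898=3.0000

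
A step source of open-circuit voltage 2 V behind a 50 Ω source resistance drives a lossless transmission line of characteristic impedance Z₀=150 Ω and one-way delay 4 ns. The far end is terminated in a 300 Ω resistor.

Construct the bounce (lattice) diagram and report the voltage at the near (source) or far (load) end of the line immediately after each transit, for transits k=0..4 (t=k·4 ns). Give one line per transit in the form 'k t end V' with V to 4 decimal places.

0 0 source 1.5000
1 4 load 2.0000
2 8 source 1.7500
3 12 load 1.6667
4 16 source 1.7083

Γ_L=0.333333, Γ_S=-0.500000; launch V₁=2·150/200=1.500000
k=0 src: V=1.5000
k=1 load: inc=1.500000, refl=1.500000·0.333333=0.5000; V=0.000000+1.500000+0.500000=2.0000
k=2 src: inc=0.500000, refl=0.500000·-0.500000=-0.2500; V=1.500000+0.500000+-0.250000=1.7500
k=3 load: inc=-0.250000, refl=-0.250000·0.333333=-0.0833; V=2.000000+-0.250000+-0.083333=1.6667
k=4 src: inc=-0.083333, refl=-0.083333·-0.500000=0.0417; V=1.750000+-0.083333+0.041667=1.7083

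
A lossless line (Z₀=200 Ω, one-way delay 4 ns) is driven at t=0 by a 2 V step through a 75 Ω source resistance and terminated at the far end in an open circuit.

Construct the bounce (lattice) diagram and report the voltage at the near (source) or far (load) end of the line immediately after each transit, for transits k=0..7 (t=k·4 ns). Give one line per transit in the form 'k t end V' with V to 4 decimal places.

0 0 source 1.4545
1 4 load 2.9091
2 8 source 2.2479
3 12 load 1.5868
4 16 source 1.8873
5 20 load 2.1878
6 24 source 2.0512
7 28 load 1.9146

Γ_L=1.000000, Γ_S=-0.454545; launch V₁=2·200/275=1.454545
k=0 src: V=1.4545
k=1 load: inc=1.454545, refl=1.454545·1.000000=1.4545; V=0.000000+1.454545+1.454545=2.9091
k=2 src: inc=1.454545, refl=1.454545·-0.454545=-0.6612; V=1.454545+1.454545+-0.661157=2.2479
k=3 load: inc=-0.661157, refl=-0.661157·1.000000=-0.6612; V=2.909091+-0.661157+-0.661157=1.5868
k=4 src: inc=-0.661157, refl=-0.661157·-0.454545=0.3005; V=2.247934+-0.661157+0.300526=1.8873
k=5 load: inc=0.300526, refl=0.300526·1.000000=0.3005; V=1.586777+0.300526+0.300526=2.1878
k=6 src: inc=0.300526, refl=0.300526·-0.454545=-0.1366; V=1.887303+0.300526+-0.136603=2.0512
k=7 load: inc=-0.136603, refl=-0.136603·1.000000=-0.1366; V=2.187829+-0.136603+-0.136603=1.9146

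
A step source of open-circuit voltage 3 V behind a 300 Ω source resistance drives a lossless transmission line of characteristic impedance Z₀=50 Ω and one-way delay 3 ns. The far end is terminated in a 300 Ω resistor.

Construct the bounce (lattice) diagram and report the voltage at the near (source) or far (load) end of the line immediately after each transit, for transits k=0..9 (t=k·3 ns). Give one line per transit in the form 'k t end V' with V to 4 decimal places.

0 0 source 0.4286
1 3 load 0.7347
2 6 source 0.9534
3 9 load 1.1095
4 12 source 1.2211
5 15 load 1.3008
6 18 source 1.3577
7 21 load 1.3984
8 24 source 1.4274
9 27 load 1.4481

Γ_L=0.714286, Γ_S=0.714286; launch V₁=3·50/350=0.428571
k=0 src: V=0.4286
k=1 load: inc=0.428571, refl=0.428571·0.714286=0.3061; V=0.000000+0.428571+0.306122=0.7347
k=2 src: inc=0.306122, refl=0.306122·0.714286=0.2187; V=0.428571+0.306122+0.218659=0.9534
k=3 load: inc=0.218659, refl=0.218659·0.714286=0.1562; V=0.734694+0.218659+0.156185=1.1095
k=4 src: inc=0.156185, refl=0.156185·0.714286=0.1116; V=0.953353+0.156185+0.111561=1.2211
k=5 load: inc=0.111561, refl=0.111561·0.714286=0.0797; V=1.109538+0.111561+0.079686=1.3008
k=6 src: inc=0.079686, refl=0.079686·0.714286=0.0569; V=1.221098+0.079686+0.056919=1.3577
k=7 load: inc=0.056919, refl=0.056919·0.714286=0.0407; V=1.300785+0.056919+0.040656=1.3984
k=8 src: inc=0.040656, refl=0.040656·0.714286=0.0290; V=1.357703+0.040656+0.029040=1.4274
k=9 load: inc=0.029040, refl=0.029040·0.714286=0.0207; V=1.398359+0.029040+0.020743=1.4481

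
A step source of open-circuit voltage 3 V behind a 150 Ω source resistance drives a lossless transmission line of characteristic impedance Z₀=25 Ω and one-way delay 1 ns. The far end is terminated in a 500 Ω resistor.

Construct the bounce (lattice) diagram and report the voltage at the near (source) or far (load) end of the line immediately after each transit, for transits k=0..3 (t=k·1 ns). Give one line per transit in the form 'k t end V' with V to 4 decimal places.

0 0 source 0.4286
1 1 load 0.8163
2 2 source 1.0933
3 3 load 1.3439

Γ_L=0.904762, Γ_S=0.714286; launch V₁=3·25/175=0.428571
k=0 src: V=0.4286
k=1 load: inc=0.428571, refl=0.428571·0.904762=0.3878; V=0.000000+0.428571+0.387755=0.8163
k=2 src: inc=0.387755, refl=0.387755·0.714286=0.2770; V=0.428571+0.387755+0.276968=1.0933
k=3 load: inc=0.276968, refl=0.276968·0.904762=0.2506; V=0.816327+0.276968+0.250590=1.3439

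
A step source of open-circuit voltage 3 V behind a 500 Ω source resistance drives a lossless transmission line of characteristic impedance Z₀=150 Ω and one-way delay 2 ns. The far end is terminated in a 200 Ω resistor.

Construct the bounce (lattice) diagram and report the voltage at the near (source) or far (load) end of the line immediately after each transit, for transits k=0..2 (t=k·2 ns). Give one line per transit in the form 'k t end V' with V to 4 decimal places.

Γ_L=0.142857, Γ_S=0.538462; launch V₁=3·150/650=0.692308
k=0 src: V=0.6923
k=1 load: inc=0.692308, refl=0.692308·0.142857=0.0989; V=0.000000+0.692308+0.098901=0.7912
k=2 src: inc=0.098901, refl=0.098901·0.538462=0.0533; V=0.692308+0.098901+0.053254=0.8445

0 0 source 0.6923
1 2 load 0.7912
2 4 source 0.8445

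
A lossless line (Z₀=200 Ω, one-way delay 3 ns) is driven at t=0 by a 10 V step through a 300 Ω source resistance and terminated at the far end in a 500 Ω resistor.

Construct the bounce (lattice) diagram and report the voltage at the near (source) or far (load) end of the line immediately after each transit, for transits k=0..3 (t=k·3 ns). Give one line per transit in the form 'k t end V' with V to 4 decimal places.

0 0 source 4.0000
1 3 load 5.7143
2 6 source 6.0571
3 9 load 6.2041

Γ_L=0.428571, Γ_S=0.200000; launch V₁=10·200/500=4.000000
k=0 src: V=4.0000
k=1 load: inc=4.000000, refl=4.000000·0.428571=1.7143; V=0.000000+4.000000+1.714286=5.7143
k=2 src: inc=1.714286, refl=1.714286·0.200000=0.3429; V=4.000000+1.714286+0.342857=6.0571
k=3 load: inc=0.342857, refl=0.342857·0.428571=0.1469; V=5.714286+0.342857+0.146939=6.2041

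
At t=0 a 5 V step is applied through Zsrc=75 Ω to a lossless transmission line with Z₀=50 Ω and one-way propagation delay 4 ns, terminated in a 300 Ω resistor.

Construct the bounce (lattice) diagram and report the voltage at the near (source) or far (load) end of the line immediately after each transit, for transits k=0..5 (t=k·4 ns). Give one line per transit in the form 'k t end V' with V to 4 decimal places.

Γ_L=0.714286, Γ_S=0.200000; launch V₁=5·50/125=2.000000
k=0 src: V=2.0000
k=1 load: inc=2.000000, refl=2.000000·0.714286=1.4286; V=0.000000+2.000000+1.428571=3.4286
k=2 src: inc=1.428571, refl=1.428571·0.200000=0.2857; V=2.000000+1.428571+0.285714=3.7143
k=3 load: inc=0.285714, refl=0.285714·0.714286=0.2041; V=3.428571+0.285714+0.204082=3.9184
k=4 src: inc=0.204082, refl=0.204082·0.200000=0.0408; V=3.714286+0.204082+0.040816=3.9592
k=5 load: inc=0.040816, refl=0.040816·0.714286=0.0292; V=3.918367+0.040816+0.029155=3.9883

0 0 source 2.0000
1 4 load 3.4286
2 8 source 3.7143
3 12 load 3.9184
4 16 source 3.9592
5 20 load 3.9883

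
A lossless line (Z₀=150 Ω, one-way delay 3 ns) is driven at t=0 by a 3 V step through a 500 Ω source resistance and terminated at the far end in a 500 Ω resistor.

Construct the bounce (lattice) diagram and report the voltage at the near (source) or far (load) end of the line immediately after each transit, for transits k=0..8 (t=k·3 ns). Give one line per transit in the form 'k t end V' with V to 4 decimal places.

0 0 source 0.6923
1 3 load 1.0651
2 6 source 1.2658
3 9 load 1.3739
4 12 source 1.4321
5 15 load 1.4634
6 18 source 1.4803
7 21 load 1.4894
8 24 source 1.4943

Γ_L=0.538462, Γ_S=0.538462; launch V₁=3·150/650=0.692308
k=0 src: V=0.6923
k=1 load: inc=0.692308, refl=0.692308·0.538462=0.3728; V=0.000000+0.692308+0.372781=1.0651
k=2 src: inc=0.372781, refl=0.372781·0.538462=0.2007; V=0.692308+0.372781+0.200728=1.2658
k=3 load: inc=0.200728, refl=0.200728·0.538462=0.1081; V=1.065089+0.200728+0.108084=1.3739
k=4 src: inc=0.108084, refl=0.108084·0.538462=0.0582; V=1.265817+0.108084+0.058199=1.4321
k=5 load: inc=0.058199, refl=0.058199·0.538462=0.0313; V=1.373901+0.058199+0.031338=1.4634
k=6 src: inc=0.031338, refl=0.031338·0.538462=0.0169; V=1.432101+0.031338+0.016874=1.4803
k=7 load: inc=0.016874, refl=0.016874·0.538462=0.0091; V=1.463439+0.016874+0.009086=1.4894
k=8 src: inc=0.009086, refl=0.009086·0.538462=0.0049; V=1.480313+0.009086+0.004893=1.4943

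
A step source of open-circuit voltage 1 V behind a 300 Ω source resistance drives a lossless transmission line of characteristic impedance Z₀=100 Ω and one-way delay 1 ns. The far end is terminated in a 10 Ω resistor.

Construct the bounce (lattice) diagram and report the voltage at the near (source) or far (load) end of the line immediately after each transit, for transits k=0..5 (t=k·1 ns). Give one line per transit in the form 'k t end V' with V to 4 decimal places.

0 0 source 0.2500
1 1 load 0.0455
2 2 source -0.0568
3 3 load 0.0269
4 4 source 0.0687
5 5 load 0.0345

Γ_L=-0.818182, Γ_S=0.500000; launch V₁=1·100/400=0.250000
k=0 src: V=0.2500
k=1 load: inc=0.250000, refl=0.250000·-0.818182=-0.2045; V=0.000000+0.250000+-0.204545=0.0455
k=2 src: inc=-0.204545, refl=-0.204545·0.500000=-0.1023; V=0.250000+-0.204545+-0.102273=-0.0568
k=3 load: inc=-0.102273, refl=-0.102273·-0.818182=0.0837; V=0.045455+-0.102273+0.083678=0.0269
k=4 src: inc=0.083678, refl=0.083678·0.500000=0.0418; V=-0.056818+0.083678+0.041839=0.0687
k=5 load: inc=0.041839, refl=0.041839·-0.818182=-0.0342; V=0.026860+0.041839+-0.034232=0.0345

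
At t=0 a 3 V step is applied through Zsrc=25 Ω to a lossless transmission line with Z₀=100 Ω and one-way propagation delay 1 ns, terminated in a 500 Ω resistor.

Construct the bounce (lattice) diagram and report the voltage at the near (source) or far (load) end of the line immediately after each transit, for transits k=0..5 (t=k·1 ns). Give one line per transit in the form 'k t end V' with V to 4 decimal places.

0 0 source 2.4000
1 1 load 4.0000
2 2 source 3.0400
3 3 load 2.4000
4 4 source 2.7840
5 5 load 3.0400

Γ_L=0.666667, Γ_S=-0.600000; launch V₁=3·100/125=2.400000
k=0 src: V=2.4000
k=1 load: inc=2.400000, refl=2.400000·0.666667=1.6000; V=0.000000+2.400000+1.600000=4.0000
k=2 src: inc=1.600000, refl=1.600000·-0.600000=-0.9600; V=2.400000+1.600000+-0.960000=3.0400
k=3 load: inc=-0.960000, refl=-0.960000·0.666667=-0.6400; V=4.000000+-0.960000+-0.640000=2.4000
k=4 src: inc=-0.640000, refl=-0.640000·-0.600000=0.3840; V=3.040000+-0.640000+0.384000=2.7840
k=5 load: inc=0.384000, refl=0.384000·0.666667=0.2560; V=2.400000+0.384000+0.256000=3.0400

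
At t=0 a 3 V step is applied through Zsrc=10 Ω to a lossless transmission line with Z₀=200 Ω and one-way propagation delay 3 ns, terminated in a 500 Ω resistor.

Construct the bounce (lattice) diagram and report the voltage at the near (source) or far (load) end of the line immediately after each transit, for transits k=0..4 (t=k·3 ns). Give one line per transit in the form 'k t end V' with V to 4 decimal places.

0 0 source 2.8571
1 3 load 4.0816
2 6 source 2.9738
3 9 load 2.4990
4 12 source 2.9285

Γ_L=0.428571, Γ_S=-0.904762; launch V₁=3·200/210=2.857143
k=0 src: V=2.8571
k=1 load: inc=2.857143, refl=2.857143·0.428571=1.2245; V=0.000000+2.857143+1.224490=4.0816
k=2 src: inc=1.224490, refl=1.224490·-0.904762=-1.1079; V=2.857143+1.224490+-1.107872=2.9738
k=3 load: inc=-1.107872, refl=-1.107872·0.428571=-0.4748; V=4.081633+-1.107872+-0.474802=2.4990
k=4 src: inc=-0.474802, refl=-0.474802·-0.904762=0.4296; V=2.973761+-0.474802+0.429583=2.9285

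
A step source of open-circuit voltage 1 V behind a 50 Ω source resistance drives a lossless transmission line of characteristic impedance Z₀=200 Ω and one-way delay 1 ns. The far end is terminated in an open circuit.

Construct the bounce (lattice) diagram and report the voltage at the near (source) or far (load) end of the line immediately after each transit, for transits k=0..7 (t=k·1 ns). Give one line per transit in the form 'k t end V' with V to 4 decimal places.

0 0 source 0.8000
1 1 load 1.6000
2 2 source 1.1200
3 3 load 0.6400
4 4 source 0.9280
5 5 load 1.2160
6 6 source 1.0432
7 7 load 0.8704

Γ_L=1.000000, Γ_S=-0.600000; launch V₁=1·200/250=0.800000
k=0 src: V=0.8000
k=1 load: inc=0.800000, refl=0.800000·1.000000=0.8000; V=0.000000+0.800000+0.800000=1.6000
k=2 src: inc=0.800000, refl=0.800000·-0.600000=-0.4800; V=0.800000+0.800000+-0.480000=1.1200
k=3 load: inc=-0.480000, refl=-0.480000·1.000000=-0.4800; V=1.600000+-0.480000+-0.480000=0.6400
k=4 src: inc=-0.480000, refl=-0.480000·-0.600000=0.2880; V=1.120000+-0.480000+0.288000=0.9280
k=5 load: inc=0.288000, refl=0.288000·1.000000=0.2880; V=0.640000+0.288000+0.288000=1.2160
k=6 src: inc=0.288000, refl=0.288000·-0.600000=-0.1728; V=0.928000+0.288000+-0.172800=1.0432
k=7 load: inc=-0.172800, refl=-0.172800·1.000000=-0.1728; V=1.216000+-0.172800+-0.172800=0.8704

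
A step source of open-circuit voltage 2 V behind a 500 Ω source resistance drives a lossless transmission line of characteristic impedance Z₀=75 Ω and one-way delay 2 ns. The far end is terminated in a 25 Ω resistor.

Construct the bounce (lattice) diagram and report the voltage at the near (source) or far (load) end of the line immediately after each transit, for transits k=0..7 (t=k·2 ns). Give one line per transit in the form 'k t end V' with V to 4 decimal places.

Γ_L=-0.500000, Γ_S=0.739130; launch V₁=2·75/575=0.260870
k=0 src: V=0.2609
k=1 load: inc=0.260870, refl=0.260870·-0.500000=-0.1304; V=0.000000+0.260870+-0.130435=0.1304
k=2 src: inc=-0.130435, refl=-0.130435·0.739130=-0.0964; V=0.260870+-0.130435+-0.096408=0.0340
k=3 load: inc=-0.096408, refl=-0.096408·-0.500000=0.0482; V=0.130435+-0.096408+0.048204=0.0822
k=4 src: inc=0.048204, refl=0.048204·0.739130=0.0356; V=0.034026+0.048204+0.035629=0.1179
k=5 load: inc=0.035629, refl=0.035629·-0.500000=-0.0178; V=0.082231+0.035629+-0.017815=0.1000
k=6 src: inc=-0.017815, refl=-0.017815·0.739130=-0.0132; V=0.117860+-0.017815+-0.013167=0.0869
k=7 load: inc=-0.013167, refl=-0.013167·-0.500000=0.0066; V=0.100045+-0.013167+0.006584=0.0935

0 0 source 0.2609
1 2 load 0.1304
2 4 source 0.0340
3 6 load 0.0822
4 8 source 0.1179
5 10 load 0.1000
6 12 source 0.0869
7 14 load 0.0935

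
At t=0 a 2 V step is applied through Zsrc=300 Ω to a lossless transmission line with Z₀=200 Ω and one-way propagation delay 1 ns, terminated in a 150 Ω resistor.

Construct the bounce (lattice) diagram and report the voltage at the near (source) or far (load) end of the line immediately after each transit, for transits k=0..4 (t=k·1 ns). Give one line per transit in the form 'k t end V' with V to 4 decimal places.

Γ_L=-0.142857, Γ_S=0.200000; launch V₁=2·200/500=0.800000
k=0 src: V=0.8000
k=1 load: inc=0.800000, refl=0.800000·-0.142857=-0.1143; V=0.000000+0.800000+-0.114286=0.6857
k=2 src: inc=-0.114286, refl=-0.114286·0.200000=-0.0229; V=0.800000+-0.114286+-0.022857=0.6629
k=3 load: inc=-0.022857, refl=-0.022857·-0.142857=0.0033; V=0.685714+-0.022857+0.003265=0.6661
k=4 src: inc=0.003265, refl=0.003265·0.200000=0.0007; V=0.662857+0.003265+0.000653=0.6668

0 0 source 0.8000
1 1 load 0.6857
2 2 source 0.6629
3 3 load 0.6661
4 4 source 0.6668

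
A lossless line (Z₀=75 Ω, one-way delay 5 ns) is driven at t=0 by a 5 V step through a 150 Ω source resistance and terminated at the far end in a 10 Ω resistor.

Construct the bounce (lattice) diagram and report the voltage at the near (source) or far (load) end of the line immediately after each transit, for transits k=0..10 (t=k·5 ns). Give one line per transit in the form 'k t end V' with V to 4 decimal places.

Γ_L=-0.764706, Γ_S=0.333333; launch V₁=5·75/225=1.666667
k=0 src: V=1.6667
k=1 load: inc=1.666667, refl=1.666667·-0.764706=-1.2745; V=0.000000+1.666667+-1.274510=0.3922
k=2 src: inc=-1.274510, refl=-1.274510·0.333333=-0.4248; V=1.666667+-1.274510+-0.424837=-0.0327
k=3 load: inc=-0.424837, refl=-0.424837·-0.764706=0.3249; V=0.392157+-0.424837+0.324875=0.2922
k=4 src: inc=0.324875, refl=0.324875·0.333333=0.1083; V=-0.032680+0.324875+0.108292=0.4005
k=5 load: inc=0.108292, refl=0.108292·-0.764706=-0.0828; V=0.292195+0.108292+-0.082811=0.3177
k=6 src: inc=-0.082811, refl=-0.082811·0.333333=-0.0276; V=0.400487+-0.082811+-0.027604=0.2901
k=7 load: inc=-0.027604, refl=-0.027604·-0.764706=0.0211; V=0.317676+-0.027604+0.021109=0.3112
k=8 src: inc=0.021109, refl=0.021109·0.333333=0.0070; V=0.290072+0.021109+0.007036=0.3182
k=9 load: inc=0.007036, refl=0.007036·-0.764706=-0.0054; V=0.311181+0.007036+-0.005381=0.3128
k=10 src: inc=-0.005381, refl=-0.005381·0.333333=-0.0018; V=0.318217+-0.005381+-0.001794=0.3110

0 0 source 1.6667
1 5 load 0.3922
2 10 source -0.0327
3 15 load 0.2922
4 20 source 0.4005
5 25 load 0.3177
6 30 source 0.2901
7 35 load 0.3112
8 40 source 0.3182
9 45 load 0.3128
10 50 source 0.3110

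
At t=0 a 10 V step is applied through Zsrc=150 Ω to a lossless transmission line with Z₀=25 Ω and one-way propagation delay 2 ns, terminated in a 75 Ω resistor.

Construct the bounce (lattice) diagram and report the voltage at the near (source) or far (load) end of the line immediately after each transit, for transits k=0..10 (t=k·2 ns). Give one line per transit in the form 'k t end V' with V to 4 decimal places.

Γ_L=0.500000, Γ_S=0.714286; launch V₁=10·25/175=1.428571
k=0 src: V=1.4286
k=1 load: inc=1.428571, refl=1.428571·0.500000=0.7143; V=0.000000+1.428571+0.714286=2.1429
k=2 src: inc=0.714286, refl=0.714286·0.714286=0.5102; V=1.428571+0.714286+0.510204=2.6531
k=3 load: inc=0.510204, refl=0.510204·0.500000=0.2551; V=2.142857+0.510204+0.255102=2.9082
k=4 src: inc=0.255102, refl=0.255102·0.714286=0.1822; V=2.653061+0.255102+0.182216=3.0904
k=5 load: inc=0.182216, refl=0.182216·0.500000=0.0911; V=2.908163+0.182216+0.091108=3.1815
k=6 src: inc=0.091108, refl=0.091108·0.714286=0.0651; V=3.090379+0.091108+0.065077=3.2466
k=7 load: inc=0.065077, refl=0.065077·0.500000=0.0325; V=3.181487+0.065077+0.032539=3.2791
k=8 src: inc=0.032539, refl=0.032539·0.714286=0.0232; V=3.246564+0.032539+0.023242=3.3023
k=9 load: inc=0.023242, refl=0.023242·0.500000=0.0116; V=3.279102+0.023242+0.011621=3.3140
k=10 src: inc=0.011621, refl=0.011621·0.714286=0.0083; V=3.302344+0.011621+0.008301=3.3223

0 0 source 1.4286
1 2 load 2.1429
2 4 source 2.6531
3 6 load 2.9082
4 8 source 3.0904
5 10 load 3.1815
6 12 source 3.2466
7 14 load 3.2791
8 16 source 3.3023
9 18 load 3.3140
10 20 source 3.3223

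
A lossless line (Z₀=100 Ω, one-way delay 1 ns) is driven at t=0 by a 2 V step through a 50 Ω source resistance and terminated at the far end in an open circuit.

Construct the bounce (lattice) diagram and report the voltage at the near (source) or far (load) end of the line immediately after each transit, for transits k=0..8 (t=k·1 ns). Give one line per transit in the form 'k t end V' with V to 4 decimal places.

Γ_L=1.000000, Γ_S=-0.333333; launch V₁=2·100/150=1.333333
k=0 src: V=1.3333
k=1 load: inc=1.333333, refl=1.333333·1.000000=1.3333; V=0.000000+1.333333+1.333333=2.6667
k=2 src: inc=1.333333, refl=1.333333·-0.333333=-0.4444; V=1.333333+1.333333+-0.444444=2.2222
k=3 load: inc=-0.444444, refl=-0.444444·1.000000=-0.4444; V=2.666667+-0.444444+-0.444444=1.7778
k=4 src: inc=-0.444444, refl=-0.444444·-0.333333=0.1481; V=2.222222+-0.444444+0.148148=1.9259
k=5 load: inc=0.148148, refl=0.148148·1.000000=0.1481; V=1.777778+0.148148+0.148148=2.0741
k=6 src: inc=0.148148, refl=0.148148·-0.333333=-0.0494; V=1.925926+0.148148+-0.049383=2.0247
k=7 load: inc=-0.049383, refl=-0.049383·1.000000=-0.0494; V=2.074074+-0.049383+-0.049383=1.9753
k=8 src: inc=-0.049383, refl=-0.049383·-0.333333=0.0165; V=2.024691+-0.049383+0.016461=1.9918

0 0 source 1.3333
1 1 load 2.6667
2 2 source 2.2222
3 3 load 1.7778
4 4 source 1.9259
5 5 load 2.0741
6 6 source 2.0247
7 7 load 1.9753
8 8 source 1.9918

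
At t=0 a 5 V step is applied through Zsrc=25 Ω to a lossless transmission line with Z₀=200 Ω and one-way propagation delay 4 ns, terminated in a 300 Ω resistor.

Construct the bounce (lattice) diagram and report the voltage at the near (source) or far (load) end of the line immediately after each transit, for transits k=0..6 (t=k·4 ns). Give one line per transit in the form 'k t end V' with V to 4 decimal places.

0 0 source 4.4444
1 4 load 5.3333
2 8 source 4.6420
3 12 load 4.5037
4 16 source 4.6112
5 20 load 4.6328
6 24 source 4.6160

Γ_L=0.200000, Γ_S=-0.777778; launch V₁=5·200/225=4.444444
k=0 src: V=4.4444
k=1 load: inc=4.444444, refl=4.444444·0.200000=0.8889; V=0.000000+4.444444+0.888889=5.3333
k=2 src: inc=0.888889, refl=0.888889·-0.777778=-0.6914; V=4.444444+0.888889+-0.691358=4.6420
k=3 load: inc=-0.691358, refl=-0.691358·0.200000=-0.1383; V=5.333333+-0.691358+-0.138272=4.5037
k=4 src: inc=-0.138272, refl=-0.138272·-0.777778=0.1075; V=4.641975+-0.138272+0.107545=4.6112
k=5 load: inc=0.107545, refl=0.107545·0.200000=0.0215; V=4.503704+0.107545+0.021509=4.6328
k=6 src: inc=0.021509, refl=0.021509·-0.777778=-0.0167; V=4.611248+0.021509+-0.016729=4.6160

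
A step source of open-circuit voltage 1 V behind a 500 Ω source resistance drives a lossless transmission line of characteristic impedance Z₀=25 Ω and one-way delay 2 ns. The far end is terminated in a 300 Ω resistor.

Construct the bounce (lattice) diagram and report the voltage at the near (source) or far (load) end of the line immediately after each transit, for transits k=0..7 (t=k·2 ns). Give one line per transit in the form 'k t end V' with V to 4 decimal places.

Γ_L=0.846154, Γ_S=0.904762; launch V₁=1·25/525=0.047619
k=0 src: V=0.0476
k=1 load: inc=0.047619, refl=0.047619·0.846154=0.0403; V=0.000000+0.047619+0.040293=0.0879
k=2 src: inc=0.040293, refl=0.040293·0.904762=0.0365; V=0.047619+0.040293+0.036456=0.1244
k=3 load: inc=0.036456, refl=0.036456·0.846154=0.0308; V=0.087912+0.036456+0.030847=0.1552
k=4 src: inc=0.030847, refl=0.030847·0.904762=0.0279; V=0.124368+0.030847+0.027909=0.1831
k=5 load: inc=0.027909, refl=0.027909·0.846154=0.0236; V=0.155215+0.027909+0.023616=0.2067
k=6 src: inc=0.023616, refl=0.023616·0.904762=0.0214; V=0.183124+0.023616+0.021366=0.2281
k=7 load: inc=0.021366, refl=0.021366·0.846154=0.0181; V=0.206739+0.021366+0.018079=0.2462

0 0 source 0.0476
1 2 load 0.0879
2 4 source 0.1244
3 6 load 0.1552
4 8 source 0.1831
5 10 load 0.2067
6 12 source 0.2281
7 14 load 0.2462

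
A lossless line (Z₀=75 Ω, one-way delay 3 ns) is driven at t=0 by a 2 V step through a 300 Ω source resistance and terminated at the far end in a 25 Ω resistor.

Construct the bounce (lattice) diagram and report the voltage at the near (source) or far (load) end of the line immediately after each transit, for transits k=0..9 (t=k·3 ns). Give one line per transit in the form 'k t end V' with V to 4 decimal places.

0 0 source 0.4000
1 3 load 0.2000
2 6 source 0.0800
3 9 load 0.1400
4 12 source 0.1760
5 15 load 0.1580
6 18 source 0.1472
7 21 load 0.1526
8 24 source 0.1558
9 27 load 0.1542

Γ_L=-0.500000, Γ_S=0.600000; launch V₁=2·75/375=0.400000
k=0 src: V=0.4000
k=1 load: inc=0.400000, refl=0.400000·-0.500000=-0.2000; V=0.000000+0.400000+-0.200000=0.2000
k=2 src: inc=-0.200000, refl=-0.200000·0.600000=-0.1200; V=0.400000+-0.200000+-0.120000=0.0800
k=3 load: inc=-0.120000, refl=-0.120000·-0.500000=0.0600; V=0.200000+-0.120000+0.060000=0.1400
k=4 src: inc=0.060000, refl=0.060000·0.600000=0.0360; V=0.080000+0.060000+0.036000=0.1760
k=5 load: inc=0.036000, refl=0.036000·-0.500000=-0.0180; V=0.140000+0.036000+-0.018000=0.1580
k=6 src: inc=-0.018000, refl=-0.018000·0.600000=-0.0108; V=0.176000+-0.018000+-0.010800=0.1472
k=7 load: inc=-0.010800, refl=-0.010800·-0.500000=0.0054; V=0.158000+-0.010800+0.005400=0.1526
k=8 src: inc=0.005400, refl=0.005400·0.600000=0.0032; V=0.147200+0.005400+0.003240=0.1558
k=9 load: inc=0.003240, refl=0.003240·-0.500000=-0.0016; V=0.152600+0.003240+-0.001620=0.1542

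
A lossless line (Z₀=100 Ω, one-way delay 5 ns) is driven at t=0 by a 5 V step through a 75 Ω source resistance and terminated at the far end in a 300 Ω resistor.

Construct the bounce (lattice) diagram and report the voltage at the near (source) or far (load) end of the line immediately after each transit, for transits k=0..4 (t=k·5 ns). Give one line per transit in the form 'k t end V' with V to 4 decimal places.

0 0 source 2.8571
1 5 load 4.2857
2 10 source 4.0816
3 15 load 3.9796
4 20 source 3.9942

Γ_L=0.500000, Γ_S=-0.142857; launch V₁=5·100/175=2.857143
k=0 src: V=2.8571
k=1 load: inc=2.857143, refl=2.857143·0.500000=1.4286; V=0.000000+2.857143+1.428571=4.2857
k=2 src: inc=1.428571, refl=1.428571·-0.142857=-0.2041; V=2.857143+1.428571+-0.204082=4.0816
k=3 load: inc=-0.204082, refl=-0.204082·0.500000=-0.1020; V=4.285714+-0.204082+-0.102041=3.9796
k=4 src: inc=-0.102041, refl=-0.102041·-0.142857=0.0146; V=4.081633+-0.102041+0.014577=3.9942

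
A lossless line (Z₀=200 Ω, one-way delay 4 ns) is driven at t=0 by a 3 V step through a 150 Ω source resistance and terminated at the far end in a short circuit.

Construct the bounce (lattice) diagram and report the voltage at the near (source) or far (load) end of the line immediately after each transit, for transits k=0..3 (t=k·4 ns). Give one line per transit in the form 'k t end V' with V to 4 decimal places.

Γ_L=-1.000000, Γ_S=-0.142857; launch V₁=3·200/350=1.714286
k=0 src: V=1.7143
k=1 load: inc=1.714286, refl=1.714286·-1.000000=-1.7143; V=0.000000+1.714286+-1.714286=0.0000
k=2 src: inc=-1.714286, refl=-1.714286·-0.142857=0.2449; V=1.714286+-1.714286+0.244898=0.2449
k=3 load: inc=0.244898, refl=0.244898·-1.000000=-0.2449; V=0.000000+0.244898+-0.244898=0.0000

0 0 source 1.7143
1 4 load 0.0000
2 8 source 0.2449
3 12 load 0.0000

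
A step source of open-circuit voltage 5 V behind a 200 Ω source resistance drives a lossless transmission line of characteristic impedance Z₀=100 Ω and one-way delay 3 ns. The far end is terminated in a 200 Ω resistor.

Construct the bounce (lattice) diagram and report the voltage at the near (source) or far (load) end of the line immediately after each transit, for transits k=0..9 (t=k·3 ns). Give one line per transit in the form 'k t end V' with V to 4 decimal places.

0 0 source 1.6667
1 3 load 2.2222
2 6 source 2.4074
3 9 load 2.4691
4 12 source 2.4897
5 15 load 2.4966
6 18 source 2.4989
7 21 load 2.4996
8 24 source 2.4999
9 27 load 2.5000

Γ_L=0.333333, Γ_S=0.333333; launch V₁=5·100/300=1.666667
k=0 src: V=1.6667
k=1 load: inc=1.666667, refl=1.666667·0.333333=0.5556; V=0.000000+1.666667+0.555556=2.2222
k=2 src: inc=0.555556, refl=0.555556·0.333333=0.1852; V=1.666667+0.555556+0.185185=2.4074
k=3 load: inc=0.185185, refl=0.185185·0.333333=0.0617; V=2.222222+0.185185+0.061728=2.4691
k=4 src: inc=0.061728, refl=0.061728·0.333333=0.0206; V=2.407407+0.061728+0.020576=2.4897
k=5 load: inc=0.020576, refl=0.020576·0.333333=0.0069; V=2.469136+0.020576+0.006859=2.4966
k=6 src: inc=0.006859, refl=0.006859·0.333333=0.0023; V=2.489712+0.006859+0.002286=2.4989
k=7 load: inc=0.002286, refl=0.002286·0.333333=0.0008; V=2.496571+0.002286+0.000762=2.4996
k=8 src: inc=0.000762, refl=0.000762·0.333333=0.0003; V=2.498857+0.000762+0.000254=2.4999
k=9 load: inc=0.000254, refl=0.000254·0.333333=0.0001; V=2.499619+0.000254+0.000085=2.5000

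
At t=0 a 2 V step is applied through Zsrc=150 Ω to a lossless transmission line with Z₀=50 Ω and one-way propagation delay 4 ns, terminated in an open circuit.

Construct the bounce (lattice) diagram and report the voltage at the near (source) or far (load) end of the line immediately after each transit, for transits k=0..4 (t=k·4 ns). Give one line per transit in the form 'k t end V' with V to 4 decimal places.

0 0 source 0.5000
1 4 load 1.0000
2 8 source 1.2500
3 12 load 1.5000
4 16 source 1.6250

Γ_L=1.000000, Γ_S=0.500000; launch V₁=2·50/200=0.500000
k=0 src: V=0.5000
k=1 load: inc=0.500000, refl=0.500000·1.000000=0.5000; V=0.000000+0.500000+0.500000=1.0000
k=2 src: inc=0.500000, refl=0.500000·0.500000=0.2500; V=0.500000+0.500000+0.250000=1.2500
k=3 load: inc=0.250000, refl=0.250000·1.000000=0.2500; V=1.000000+0.250000+0.250000=1.5000
k=4 src: inc=0.250000, refl=0.250000·0.500000=0.1250; V=1.250000+0.250000+0.125000=1.6250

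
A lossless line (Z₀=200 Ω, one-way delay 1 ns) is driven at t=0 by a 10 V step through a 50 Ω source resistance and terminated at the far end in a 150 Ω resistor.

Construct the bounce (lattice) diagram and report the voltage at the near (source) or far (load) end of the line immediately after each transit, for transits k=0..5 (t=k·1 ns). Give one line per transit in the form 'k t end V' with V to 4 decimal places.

Γ_L=-0.142857, Γ_S=-0.600000; launch V₁=10·200/250=8.000000
k=0 src: V=8.0000
k=1 load: inc=8.000000, refl=8.000000·-0.142857=-1.1429; V=0.000000+8.000000+-1.142857=6.8571
k=2 src: inc=-1.142857, refl=-1.142857·-0.600000=0.6857; V=8.000000+-1.142857+0.685714=7.5429
k=3 load: inc=0.685714, refl=0.685714·-0.142857=-0.0980; V=6.857143+0.685714+-0.097959=7.4449
k=4 src: inc=-0.097959, refl=-0.097959·-0.600000=0.0588; V=7.542857+-0.097959+0.058776=7.5037
k=5 load: inc=0.058776, refl=0.058776·-0.142857=-0.0084; V=7.444898+0.058776+-0.008397=7.4953

0 0 source 8.0000
1 1 load 6.8571
2 2 source 7.5429
3 3 load 7.4449
4 4 source 7.5037
5 5 load 7.4953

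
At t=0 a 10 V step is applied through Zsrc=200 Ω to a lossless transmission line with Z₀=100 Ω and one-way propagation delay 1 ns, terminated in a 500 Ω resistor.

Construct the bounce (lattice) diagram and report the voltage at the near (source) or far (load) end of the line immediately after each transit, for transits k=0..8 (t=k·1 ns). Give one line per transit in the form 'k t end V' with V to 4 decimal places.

0 0 source 3.3333
1 1 load 5.5556
2 2 source 6.2963
3 3 load 6.7901
4 4 source 6.9547
5 5 load 7.0645
6 6 source 7.1011
7 7 load 7.1254
8 8 source 7.1336

Γ_L=0.666667, Γ_S=0.333333; launch V₁=10·100/300=3.333333
k=0 src: V=3.3333
k=1 load: inc=3.333333, refl=3.333333·0.666667=2.2222; V=0.000000+3.333333+2.222222=5.5556
k=2 src: inc=2.222222, refl=2.222222·0.333333=0.7407; V=3.333333+2.222222+0.740741=6.2963
k=3 load: inc=0.740741, refl=0.740741·0.666667=0.4938; V=5.555556+0.740741+0.493827=6.7901
k=4 src: inc=0.493827, refl=0.493827·0.333333=0.1646; V=6.296296+0.493827+0.164609=6.9547
k=5 load: inc=0.164609, refl=0.164609·0.666667=0.1097; V=6.790123+0.164609+0.109739=7.0645
k=6 src: inc=0.109739, refl=0.109739·0.333333=0.0366; V=6.954733+0.109739+0.036580=7.1011
k=7 load: inc=0.036580, refl=0.036580·0.666667=0.0244; V=7.064472+0.036580+0.024387=7.1254
k=8 src: inc=0.024387, refl=0.024387·0.333333=0.0081; V=7.101052+0.024387+0.008129=7.1336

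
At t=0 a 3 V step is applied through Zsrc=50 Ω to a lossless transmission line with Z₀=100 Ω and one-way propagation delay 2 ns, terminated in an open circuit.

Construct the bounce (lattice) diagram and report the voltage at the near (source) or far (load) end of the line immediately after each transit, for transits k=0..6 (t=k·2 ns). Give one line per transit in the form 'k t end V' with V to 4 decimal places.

0 0 source 2.0000
1 2 load 4.0000
2 4 source 3.3333
3 6 load 2.6667
4 8 source 2.8889
5 10 load 3.1111
6 12 source 3.0370

Γ_L=1.000000, Γ_S=-0.333333; launch V₁=3·100/150=2.000000
k=0 src: V=2.0000
k=1 load: inc=2.000000, refl=2.000000·1.000000=2.0000; V=0.000000+2.000000+2.000000=4.0000
k=2 src: inc=2.000000, refl=2.000000·-0.333333=-0.6667; V=2.000000+2.000000+-0.666667=3.3333
k=3 load: inc=-0.666667, refl=-0.666667·1.000000=-0.6667; V=4.000000+-0.666667+-0.666667=2.6667
k=4 src: inc=-0.666667, refl=-0.666667·-0.333333=0.2222; V=3.333333+-0.666667+0.222222=2.8889
k=5 load: inc=0.222222, refl=0.222222·1.000000=0.2222; V=2.666667+0.222222+0.222222=3.1111
k=6 src: inc=0.222222, refl=0.222222·-0.333333=-0.0741; V=2.888889+0.222222+-0.074074=3.0370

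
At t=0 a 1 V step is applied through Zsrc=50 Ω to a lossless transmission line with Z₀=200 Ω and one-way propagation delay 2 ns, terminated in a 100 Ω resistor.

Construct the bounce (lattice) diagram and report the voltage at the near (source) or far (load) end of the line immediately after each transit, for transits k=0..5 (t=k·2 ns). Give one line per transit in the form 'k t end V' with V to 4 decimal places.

0 0 source 0.8000
1 2 load 0.5333
2 4 source 0.6933
3 6 load 0.6400
4 8 source 0.6720
5 10 load 0.6613

Γ_L=-0.333333, Γ_S=-0.600000; launch V₁=1·200/250=0.800000
k=0 src: V=0.8000
k=1 load: inc=0.800000, refl=0.800000·-0.333333=-0.2667; V=0.000000+0.800000+-0.266667=0.5333
k=2 src: inc=-0.266667, refl=-0.266667·-0.600000=0.1600; V=0.800000+-0.266667+0.160000=0.6933
k=3 load: inc=0.160000, refl=0.160000·-0.333333=-0.0533; V=0.533333+0.160000+-0.053333=0.6400
k=4 src: inc=-0.053333, refl=-0.053333·-0.600000=0.0320; V=0.693333+-0.053333+0.032000=0.6720
k=5 load: inc=0.032000, refl=0.032000·-0.333333=-0.0107; V=0.640000+0.032000+-0.010667=0.6613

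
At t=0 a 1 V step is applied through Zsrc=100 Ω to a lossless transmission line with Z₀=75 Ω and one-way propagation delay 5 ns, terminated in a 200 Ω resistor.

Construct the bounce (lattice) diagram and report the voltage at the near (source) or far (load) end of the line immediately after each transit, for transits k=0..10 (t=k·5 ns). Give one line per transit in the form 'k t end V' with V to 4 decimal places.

0 0 source 0.4286
1 5 load 0.6234
2 10 source 0.6512
3 15 load 0.6639
4 20 source 0.6657
5 25 load 0.6665
6 30 source 0.6666
7 35 load 0.6667
8 40 source 0.6667
9 45 load 0.6667
10 50 source 0.6667

Γ_L=0.454545, Γ_S=0.142857; launch V₁=1·75/175=0.428571
k=0 src: V=0.4286
k=1 load: inc=0.428571, refl=0.428571·0.454545=0.1948; V=0.000000+0.428571+0.194805=0.6234
k=2 src: inc=0.194805, refl=0.194805·0.142857=0.0278; V=0.428571+0.194805+0.027829=0.6512
k=3 load: inc=0.027829, refl=0.027829·0.454545=0.0126; V=0.623377+0.027829+0.012650=0.6639
k=4 src: inc=0.012650, refl=0.012650·0.142857=0.0018; V=0.651206+0.012650+0.001807=0.6657
k=5 load: inc=0.001807, refl=0.001807·0.454545=0.0008; V=0.663856+0.001807+0.000821=0.6665
k=6 src: inc=0.000821, refl=0.000821·0.142857=0.0001; V=0.665663+0.000821+0.000117=0.6666
k=7 load: inc=0.000117, refl=0.000117·0.454545=0.0001; V=0.666484+0.000117+0.000053=0.6667
k=8 src: inc=0.000053, refl=0.000053·0.142857=0.0000; V=0.666601+0.000053+0.000008=0.6667
k=9 load: inc=0.000008, refl=0.000008·0.454545=0.0000; V=0.666655+0.000008+0.000003=0.6667
k=10 src: inc=0.000003, refl=0.000003·0.142857=0.0000; V=0.666662+0.000003+0.000000=0.6667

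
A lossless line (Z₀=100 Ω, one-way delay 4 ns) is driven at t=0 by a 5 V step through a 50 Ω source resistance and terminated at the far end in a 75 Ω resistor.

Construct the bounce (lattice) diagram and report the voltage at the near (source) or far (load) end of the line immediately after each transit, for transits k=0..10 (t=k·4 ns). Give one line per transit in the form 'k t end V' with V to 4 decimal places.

Γ_L=-0.142857, Γ_S=-0.333333; launch V₁=5·100/150=3.333333
k=0 src: V=3.3333
k=1 load: inc=3.333333, refl=3.333333·-0.142857=-0.4762; V=0.000000+3.333333+-0.476190=2.8571
k=2 src: inc=-0.476190, refl=-0.476190·-0.333333=0.1587; V=3.333333+-0.476190+0.158730=3.0159
k=3 load: inc=0.158730, refl=0.158730·-0.142857=-0.0227; V=2.857143+0.158730+-0.022676=2.9932
k=4 src: inc=-0.022676, refl=-0.022676·-0.333333=0.0076; V=3.015873+-0.022676+0.007559=3.0008
k=5 load: inc=0.007559, refl=0.007559·-0.142857=-0.0011; V=2.993197+0.007559+-0.001080=2.9997
k=6 src: inc=-0.001080, refl=-0.001080·-0.333333=0.0004; V=3.000756+-0.001080+0.000360=3.0000
k=7 load: inc=0.000360, refl=0.000360·-0.142857=-0.0001; V=2.999676+0.000360+-0.000051=3.0000
k=8 src: inc=-0.000051, refl=-0.000051·-0.333333=0.0000; V=3.000036+-0.000051+0.000017=3.0000
k=9 load: inc=0.000017, refl=0.000017·-0.142857=-0.0000; V=2.999985+0.000017+-0.000002=3.0000
k=10 src: inc=-0.000002, refl=-0.000002·-0.333333=0.0000; V=3.000002+-0.000002+0.000001=3.0000

0 0 source 3.3333
1 4 load 2.8571
2 8 source 3.0159
3 12 load 2.9932
4 16 source 3.0008
5 20 load 2.9997
6 24 source 3.0000
7 28 load 3.0000
8 32 source 3.0000
9 36 load 3.0000
10 40 source 3.0000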